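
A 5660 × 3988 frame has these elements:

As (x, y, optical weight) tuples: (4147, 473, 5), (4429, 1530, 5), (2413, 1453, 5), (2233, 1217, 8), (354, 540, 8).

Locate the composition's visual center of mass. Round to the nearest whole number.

(2440, 1011)

Σw = 5 + 5 + 5 + 8 + 8 = 31.
Σw·x = 5·4147 + 5·4429 + 5·2413 + 8·2233 + 8·354 = 75641, so x̄ = 75641/31 ≈ 2440.03.
Σw·y = 5·473 + 5·1530 + 5·1453 + 8·1217 + 8·540 = 31336, so ȳ = 31336/31 ≈ 1010.84.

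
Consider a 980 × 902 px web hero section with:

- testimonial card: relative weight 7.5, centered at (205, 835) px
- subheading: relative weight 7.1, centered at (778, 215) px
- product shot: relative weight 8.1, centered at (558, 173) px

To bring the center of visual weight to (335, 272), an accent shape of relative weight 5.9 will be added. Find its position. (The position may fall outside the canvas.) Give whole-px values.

New total weight: (7.5 + 7.1 + 8.1) + 5.9 = 28.6.
Along x: (11581.1 + 5.9·x) / 28.6 = 335 (existing moment 7.5·205 + 7.1·778 + 8.1·558 = 11581.1) ⇒ x = (9581.0 − 11581.1) / 5.9 ≈ -339.00.
Along y: (9190.3 + 5.9·y) / 28.6 = 272 (existing moment 7.5·835 + 7.1·215 + 8.1·173 = 9190.3) ⇒ y = (7779.2 − 9190.3) / 5.9 ≈ -239.17.

(-339, -239)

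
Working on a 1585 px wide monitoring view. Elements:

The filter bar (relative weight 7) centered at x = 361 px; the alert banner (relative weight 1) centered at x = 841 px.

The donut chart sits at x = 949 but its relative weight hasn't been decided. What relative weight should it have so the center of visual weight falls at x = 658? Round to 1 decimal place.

Known weights sum to 7 + 1 = 8; their moment is 7·361 + 1·841 = 3368.
For the centroid to hit 658: (3368 + w·949) / (8 + w) = 658.
So w = (658·8 − 3368)/(949 − 658) = 1896/291 ≈ 6.52.

w ≈ 6.5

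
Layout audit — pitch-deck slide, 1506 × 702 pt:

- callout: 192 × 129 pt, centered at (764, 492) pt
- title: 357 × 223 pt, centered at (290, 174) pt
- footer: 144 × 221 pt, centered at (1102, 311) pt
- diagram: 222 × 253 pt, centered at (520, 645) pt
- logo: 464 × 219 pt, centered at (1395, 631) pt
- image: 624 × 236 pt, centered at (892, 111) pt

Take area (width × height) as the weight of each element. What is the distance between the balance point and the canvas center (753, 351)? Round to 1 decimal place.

≈ 107.0 pt

Areas → weights: callout 192·129 = 24768, title 357·223 = 79611, footer 144·221 = 31824, diagram 222·253 = 56166, logo 464·219 = 101616, image 624·236 = 147264; Σw = 441249.
x: (24768·764 + 79611·290 + 31824·1102 + 56166·520 + 101616·1395 + 147264·892) / 441249 = 379400118 / 441249 ≈ 859.83
y: (24768·492 + 79611·174 + 31824·311 + 56166·645 + 101616·631 + 147264·111) / 441249 = 152628504 / 441249 ≈ 345.90
From (753, 351): dx = 106.83, dy = -5.10, so the distance is √(dx²+dy²) ≈ 106.95.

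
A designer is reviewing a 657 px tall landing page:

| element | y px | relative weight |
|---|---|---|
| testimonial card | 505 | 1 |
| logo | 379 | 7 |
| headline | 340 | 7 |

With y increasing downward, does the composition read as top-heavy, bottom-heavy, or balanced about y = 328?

bottom-heavy

Weights sum to 1 + 7 + 7 = 15.
y-moment: 1·505 + 7·379 + 7·340 = 5538; centroid 5538/15 ≈ 369.20.
369.2 vs midline 328 → bottom-heavy.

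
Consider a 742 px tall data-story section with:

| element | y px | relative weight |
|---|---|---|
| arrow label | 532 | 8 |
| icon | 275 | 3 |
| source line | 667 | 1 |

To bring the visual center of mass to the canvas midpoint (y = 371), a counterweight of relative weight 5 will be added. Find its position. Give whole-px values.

With the counterweight, Σw becomes 8 + 3 + 1 + 5 = 17.
y: need Σw·y = 17·371 = 6307. Existing = 8·532 + 3·275 + 1·667 = 5748. Remainder 559 / 5 ≈ 111.80.

y ≈ 112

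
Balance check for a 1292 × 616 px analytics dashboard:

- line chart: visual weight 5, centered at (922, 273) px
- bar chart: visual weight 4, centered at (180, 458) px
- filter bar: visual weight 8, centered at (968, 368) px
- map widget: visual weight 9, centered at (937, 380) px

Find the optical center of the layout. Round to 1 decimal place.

Σw = 5 + 4 + 8 + 9 = 26.
Σw·x = 5·922 + 4·180 + 8·968 + 9·937 = 21507, so x̄ = 21507/26 ≈ 827.19.
Σw·y = 5·273 + 4·458 + 8·368 + 9·380 = 9561, so ȳ = 9561/26 ≈ 367.73.

(827.2, 367.7)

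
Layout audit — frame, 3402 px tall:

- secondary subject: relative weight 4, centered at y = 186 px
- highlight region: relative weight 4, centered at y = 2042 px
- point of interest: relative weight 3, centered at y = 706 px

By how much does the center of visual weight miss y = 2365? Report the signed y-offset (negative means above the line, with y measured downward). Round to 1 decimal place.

Weights sum to 4 + 4 + 3 = 11.
Σw·y = 4·186 + 4·2042 + 3·706 = 11030, so ȳ = 11030/11 ≈ 1002.73.
Difference: 1002.73 − 2365 ≈ -1362.27.

≈ -1362.3 px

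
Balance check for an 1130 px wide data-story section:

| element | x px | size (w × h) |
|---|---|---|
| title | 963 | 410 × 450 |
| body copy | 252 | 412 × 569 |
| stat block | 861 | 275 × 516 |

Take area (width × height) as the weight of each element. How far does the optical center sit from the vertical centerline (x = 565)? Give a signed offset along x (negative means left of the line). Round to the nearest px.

≈ 75 px

Areas: title 410·450 = 184500, body copy 412·569 = 234428, stat block 275·516 = 141900. Total weight = 560828.
x: (184500·963 + 234428·252 + 141900·861) / 560828 = 358925256 / 560828 ≈ 639.99
Against x = 565, that's 639.99 − 565 = 74.99.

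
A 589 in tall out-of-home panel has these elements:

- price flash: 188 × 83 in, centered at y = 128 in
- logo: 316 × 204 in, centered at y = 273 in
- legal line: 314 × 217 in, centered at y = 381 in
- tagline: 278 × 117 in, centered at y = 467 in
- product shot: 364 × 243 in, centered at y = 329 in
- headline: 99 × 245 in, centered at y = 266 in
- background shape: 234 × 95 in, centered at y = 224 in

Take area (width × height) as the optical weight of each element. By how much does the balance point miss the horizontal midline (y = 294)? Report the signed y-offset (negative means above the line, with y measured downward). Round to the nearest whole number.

Areas: price flash 188·83 = 15604, logo 316·204 = 64464, legal line 314·217 = 68138, tagline 278·117 = 32526, product shot 364·243 = 88452, headline 99·245 = 24255, background shape 234·95 = 22230. Total weight = 315669.
y: (15604·128 + 64464·273 + 68138·381 + 32526·467 + 88452·329 + 24255·266 + 22230·224) / 315669 = 101278262 / 315669 ≈ 320.84
Against y = 294, that's 320.84 − 294 = 26.84.

≈ 27 in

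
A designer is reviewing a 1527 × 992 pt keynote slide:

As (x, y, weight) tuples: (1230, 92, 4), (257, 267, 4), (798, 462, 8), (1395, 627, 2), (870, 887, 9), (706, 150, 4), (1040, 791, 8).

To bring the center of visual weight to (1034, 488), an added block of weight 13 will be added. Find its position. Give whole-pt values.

(1513, 314)

With the added block, Σw becomes 4 + 4 + 8 + 2 + 9 + 4 + 8 + 13 = 52.
x: need Σw·x = 52·1034 = 53768. Existing = 4·1230 + 4·257 + 8·798 + 2·1395 + 9·870 + 4·706 + 8·1040 = 34096. Remainder 19672 / 13 ≈ 1513.23.
y: need Σw·y = 52·488 = 25376. Existing = 4·92 + 4·267 + 8·462 + 2·627 + 9·887 + 4·150 + 8·791 = 21297. Remainder 4079 / 13 ≈ 313.77.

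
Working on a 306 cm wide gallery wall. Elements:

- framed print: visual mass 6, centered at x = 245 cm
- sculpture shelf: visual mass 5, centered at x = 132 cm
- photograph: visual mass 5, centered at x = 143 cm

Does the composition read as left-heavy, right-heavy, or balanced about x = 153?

right-heavy

Weights sum to 6 + 5 + 5 = 16.
Σw·x = 6·245 + 5·132 + 5·143 = 2845, so x̄ = 2845/16 ≈ 177.81.
177.8 vs midline 153 → right-heavy.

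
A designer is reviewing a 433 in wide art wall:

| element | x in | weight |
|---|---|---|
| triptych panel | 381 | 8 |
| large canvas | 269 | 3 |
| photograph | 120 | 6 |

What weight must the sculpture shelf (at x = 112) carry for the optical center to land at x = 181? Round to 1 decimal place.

w ≈ 21.7

Known weights sum to 8 + 3 + 6 = 17; their moment is 8·381 + 3·269 + 6·120 = 4575.
Balance at x = 181 requires (4575 + w·112) / (17 + w) = 181.
So w = (181·17 − 4575)/(112 − 181) = -1498/-69 ≈ 21.71.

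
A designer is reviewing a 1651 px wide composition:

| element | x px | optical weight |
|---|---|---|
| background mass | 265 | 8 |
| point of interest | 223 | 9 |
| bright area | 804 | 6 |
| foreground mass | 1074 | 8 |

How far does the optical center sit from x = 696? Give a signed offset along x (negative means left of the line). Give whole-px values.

Weights sum to 8 + 9 + 6 + 8 = 31.
x: (8·265 + 9·223 + 6·804 + 8·1074) / 31 = 17543 / 31 ≈ 565.90
Difference: 565.90 − 696 ≈ -130.10.

≈ -130 px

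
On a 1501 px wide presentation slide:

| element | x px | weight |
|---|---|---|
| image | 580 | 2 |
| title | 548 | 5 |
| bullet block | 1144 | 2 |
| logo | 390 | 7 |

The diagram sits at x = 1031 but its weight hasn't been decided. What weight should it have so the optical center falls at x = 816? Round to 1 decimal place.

Known weights sum to 2 + 5 + 2 + 7 = 16; their moment is 2·580 + 5·548 + 2·1144 + 7·390 = 8918.
Balance at x = 816 requires (8918 + w·1031) / (16 + w) = 816.
Solving: w = (816·16 − 8918) / (1031 − 816) = 4138 / 215 ≈ 19.25.

w ≈ 19.2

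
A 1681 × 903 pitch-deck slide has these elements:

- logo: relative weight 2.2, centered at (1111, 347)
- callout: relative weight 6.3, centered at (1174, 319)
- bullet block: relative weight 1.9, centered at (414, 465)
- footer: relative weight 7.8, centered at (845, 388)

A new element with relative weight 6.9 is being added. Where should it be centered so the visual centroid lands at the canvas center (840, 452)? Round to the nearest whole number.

With the new element, Σw becomes 2.2 + 6.3 + 1.9 + 7.8 + 6.9 = 25.1.
x: need Σw·x = 25.1·840 = 21084.0. Existing = 2.2·1111 + 6.3·1174 + 1.9·414 + 7.8·845 = 17218.0. Remainder 3866.0 / 6.9 ≈ 560.29.
y: need Σw·y = 25.1·452 = 11345.2. Existing = 2.2·347 + 6.3·319 + 1.9·465 + 7.8·388 = 6683.0. Remainder 4662.2 / 6.9 ≈ 675.68.

(560, 676)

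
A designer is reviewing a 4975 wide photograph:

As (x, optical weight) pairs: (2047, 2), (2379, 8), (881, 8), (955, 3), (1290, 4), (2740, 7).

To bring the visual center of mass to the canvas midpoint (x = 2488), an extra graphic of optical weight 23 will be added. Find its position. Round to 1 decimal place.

x ≈ 3454.8

After adding the extra graphic, total weight = 2 + 8 + 8 + 3 + 4 + 7 + 23 = 55.
Along x: (57379 + 23·x) / 55 = 2488 (existing moment 2·2047 + 8·2379 + 8·881 + 3·955 + 4·1290 + 7·2740 = 57379) ⇒ x = (136840 − 57379) / 23 ≈ 3454.83.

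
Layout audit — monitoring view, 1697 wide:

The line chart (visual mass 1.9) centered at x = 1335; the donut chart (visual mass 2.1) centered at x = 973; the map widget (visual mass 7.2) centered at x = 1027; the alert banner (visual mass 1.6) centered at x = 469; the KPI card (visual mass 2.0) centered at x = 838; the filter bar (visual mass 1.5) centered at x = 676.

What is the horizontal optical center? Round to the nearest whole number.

Σw = 1.9 + 2.1 + 7.2 + 1.6 + 2.0 + 1.5 = 16.3.
Σw·x = 15414.6; x̄ = 15414.6/16.3 ≈ 945.68.

x ≈ 946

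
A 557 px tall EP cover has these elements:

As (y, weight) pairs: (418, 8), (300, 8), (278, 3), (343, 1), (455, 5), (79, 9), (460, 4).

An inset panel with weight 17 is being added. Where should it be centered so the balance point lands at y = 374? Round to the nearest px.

y ≈ 519

With the inset panel, Σw becomes 8 + 8 + 3 + 1 + 5 + 9 + 4 + 17 = 55.
y: need Σw·y = 55·374 = 20570. Existing = 8·418 + 8·300 + 3·278 + 1·343 + 5·455 + 9·79 + 4·460 = 11747. Remainder 8823 / 17 ≈ 519.00.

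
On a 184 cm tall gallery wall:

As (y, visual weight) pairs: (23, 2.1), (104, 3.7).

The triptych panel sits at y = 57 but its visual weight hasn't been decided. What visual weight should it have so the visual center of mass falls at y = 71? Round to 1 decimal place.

w ≈ 1.5

Fixed elements: Σw = 2.1 + 3.7 = 5.8, Σw·y = 2.1·23 + 3.7·104 = 433.1.
For the centroid to hit 71: (433.1 + w·57) / (5.8 + w) = 71.
Rearranging, w·(57 − 71) = 71·5.8 − 433.1 = -21.3, so w ≈ -21.3/-14 = 1.52.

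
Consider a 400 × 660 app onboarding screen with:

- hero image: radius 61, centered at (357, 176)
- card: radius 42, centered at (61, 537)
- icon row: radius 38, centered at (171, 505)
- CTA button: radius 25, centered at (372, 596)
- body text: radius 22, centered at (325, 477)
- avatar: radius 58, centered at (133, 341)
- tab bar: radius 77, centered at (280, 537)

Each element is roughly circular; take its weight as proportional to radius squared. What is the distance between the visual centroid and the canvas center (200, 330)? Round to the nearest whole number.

≈ 98

r² weights: hero image 61² = 3721, card 42² = 1764, icon row 38² = 1444, CTA button 25² = 625, body text 22² = 484, avatar 58² = 3364, tab bar 77² = 5929. Total = 17331.
x: moment 4180257 / weight 17331 ≈ 241.20
y: moment 7265749 / weight 17331 ≈ 419.23
Offset from (200, 330): Δx ≈ 41.20, Δy ≈ 89.23; distance = √(Δx² + Δy²) ≈ 98.29.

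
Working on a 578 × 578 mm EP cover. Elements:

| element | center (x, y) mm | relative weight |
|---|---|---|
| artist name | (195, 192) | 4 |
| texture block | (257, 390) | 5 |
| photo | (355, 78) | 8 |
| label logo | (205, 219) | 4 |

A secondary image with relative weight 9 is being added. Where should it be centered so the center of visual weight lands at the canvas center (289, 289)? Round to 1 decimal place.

New total weight: (4 + 5 + 8 + 4) + 9 = 30.
x: target moment 30×289 = 8670; current 4·195 + 5·257 + 8·355 + 4·205 = 5725; the secondary image supplies 2945, so x = 2945/9 ≈ 327.22.
y: target moment 30×289 = 8670; current 4·192 + 5·390 + 8·78 + 4·219 = 4218; the secondary image supplies 4452, so y = 4452/9 ≈ 494.67.

(327.2, 494.7)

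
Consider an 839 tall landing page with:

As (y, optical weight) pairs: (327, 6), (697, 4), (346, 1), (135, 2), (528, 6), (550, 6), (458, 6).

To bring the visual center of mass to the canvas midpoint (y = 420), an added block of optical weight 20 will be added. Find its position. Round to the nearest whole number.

y ≈ 342

After adding the added block, total weight = 6 + 4 + 1 + 2 + 6 + 6 + 6 + 20 = 51.
Along y: (14582 + 20·y) / 51 = 420 (existing moment 6·327 + 4·697 + 1·346 + 2·135 + 6·528 + 6·550 + 6·458 = 14582) ⇒ y = (21420 − 14582) / 20 ≈ 341.90.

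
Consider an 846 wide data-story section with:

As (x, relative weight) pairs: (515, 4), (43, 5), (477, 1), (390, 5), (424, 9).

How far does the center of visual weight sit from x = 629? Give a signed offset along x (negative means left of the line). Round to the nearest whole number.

≈ -274

Weights sum to 4 + 5 + 1 + 5 + 9 = 24.
x-moment: 4·515 + 5·43 + 1·477 + 5·390 + 9·424 = 8518; centroid 8518/24 ≈ 354.92.
Against x = 629, that's 354.92 − 629 = -274.08.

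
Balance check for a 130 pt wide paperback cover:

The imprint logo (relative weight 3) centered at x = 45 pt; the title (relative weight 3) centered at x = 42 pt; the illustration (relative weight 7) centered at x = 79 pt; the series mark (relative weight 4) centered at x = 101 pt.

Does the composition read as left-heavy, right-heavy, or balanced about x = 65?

right-heavy

Weights sum to 3 + 3 + 7 + 4 = 17.
x-moment: 3·45 + 3·42 + 7·79 + 4·101 = 1218; centroid 1218/17 ≈ 71.65.
Since 71.6 is right of 65, the composition reads right-heavy.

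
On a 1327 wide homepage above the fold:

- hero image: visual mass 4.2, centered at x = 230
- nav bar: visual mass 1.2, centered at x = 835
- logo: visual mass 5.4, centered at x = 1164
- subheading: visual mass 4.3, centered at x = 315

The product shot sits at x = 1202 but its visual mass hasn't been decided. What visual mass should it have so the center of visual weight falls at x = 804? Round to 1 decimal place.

Fixed elements: Σw = 4.2 + 1.2 + 5.4 + 4.3 = 15.1, Σw·x = 4.2·230 + 1.2·835 + 5.4·1164 + 4.3·315 = 9608.1.
Balance at x = 804 requires (9608.1 + w·1202) / (15.1 + w) = 804.
Solving: w = (804·15.1 − 9608.1) / (1202 − 804) = 2532.3 / 398 ≈ 6.36.

w ≈ 6.4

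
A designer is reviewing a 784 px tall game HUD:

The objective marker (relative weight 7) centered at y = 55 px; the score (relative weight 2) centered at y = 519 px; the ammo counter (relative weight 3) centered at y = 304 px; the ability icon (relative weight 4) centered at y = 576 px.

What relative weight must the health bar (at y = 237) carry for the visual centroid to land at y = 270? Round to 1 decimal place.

w ≈ 9.7

Known weights sum to 7 + 2 + 3 + 4 = 16; their moment is 7·55 + 2·519 + 3·304 + 4·576 = 4639.
For the centroid to hit 270: (4639 + w·237) / (16 + w) = 270.
Solving: w = (270·16 − 4639) / (237 − 270) = -319 / -33 ≈ 9.67.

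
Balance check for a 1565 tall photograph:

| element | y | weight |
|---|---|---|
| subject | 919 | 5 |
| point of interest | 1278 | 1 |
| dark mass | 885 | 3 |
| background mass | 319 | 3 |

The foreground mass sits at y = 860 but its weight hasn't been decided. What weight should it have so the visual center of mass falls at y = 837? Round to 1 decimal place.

w ≈ 24.3

Fixed elements: Σw = 5 + 1 + 3 + 3 = 12, Σw·y = 5·919 + 1·1278 + 3·885 + 3·319 = 9485.
For the centroid to hit 837: (9485 + w·860) / (12 + w) = 837.
So w = (837·12 − 9485)/(860 − 837) = 559/23 ≈ 24.30.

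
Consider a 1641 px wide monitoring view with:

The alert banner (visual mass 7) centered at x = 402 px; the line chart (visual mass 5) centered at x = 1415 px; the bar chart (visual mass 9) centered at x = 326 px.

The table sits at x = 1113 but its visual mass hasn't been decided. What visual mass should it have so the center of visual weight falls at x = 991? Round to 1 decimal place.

Known weights sum to 7 + 5 + 9 = 21; their moment is 7·402 + 5·1415 + 9·326 = 12823.
Balance at x = 991 requires (12823 + w·1113) / (21 + w) = 991.
Solving: w = (991·21 − 12823) / (1113 − 991) = 7988 / 122 ≈ 65.48.

w ≈ 65.5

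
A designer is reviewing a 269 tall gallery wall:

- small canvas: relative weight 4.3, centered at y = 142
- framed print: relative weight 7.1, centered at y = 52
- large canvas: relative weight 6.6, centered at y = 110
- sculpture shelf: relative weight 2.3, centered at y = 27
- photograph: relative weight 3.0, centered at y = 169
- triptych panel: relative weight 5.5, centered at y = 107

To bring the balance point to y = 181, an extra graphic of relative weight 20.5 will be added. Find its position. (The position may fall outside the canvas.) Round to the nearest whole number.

y ≈ 296

New total weight: (4.3 + 7.1 + 6.6 + 2.3 + 3.0 + 5.5) + 20.5 = 49.3.
Along y: (2863.4 + 20.5·y) / 49.3 = 181 (existing moment 4.3·142 + 7.1·52 + 6.6·110 + 2.3·27 + 3.0·169 + 5.5·107 = 2863.4) ⇒ y = (8923.3 − 2863.4) / 20.5 ≈ 295.60.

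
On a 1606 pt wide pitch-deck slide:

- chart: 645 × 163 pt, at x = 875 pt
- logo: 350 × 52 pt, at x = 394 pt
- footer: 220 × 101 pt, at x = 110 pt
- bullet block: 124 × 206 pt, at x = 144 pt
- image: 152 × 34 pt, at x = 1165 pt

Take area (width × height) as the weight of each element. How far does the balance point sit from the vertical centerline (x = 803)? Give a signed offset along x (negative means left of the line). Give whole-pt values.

Areas: chart 645·163 = 105135, logo 350·52 = 18200, footer 220·101 = 22220, bullet block 124·206 = 25544, image 152·34 = 5168. Total weight = 176267.
Σw·x = 105135·875 + 18200·394 + 22220·110 + 25544·144 + 5168·1165 = 111307181, so x̄ = 111307181/176267 ≈ 631.47.
Against x = 803, that's 631.47 − 803 = -171.53.

≈ -172 pt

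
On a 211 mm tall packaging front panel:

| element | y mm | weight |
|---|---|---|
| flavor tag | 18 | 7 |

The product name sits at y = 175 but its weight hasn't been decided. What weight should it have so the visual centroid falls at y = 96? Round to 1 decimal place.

The single fixed element contributes weight 7, moment 7·18 = 126.
For the centroid to hit 96: (126 + w·175) / (7 + w) = 96.
Rearranging, w·(175 − 96) = 96·7 − 126 = 546, so w ≈ 546/79 = 6.91.

w ≈ 6.9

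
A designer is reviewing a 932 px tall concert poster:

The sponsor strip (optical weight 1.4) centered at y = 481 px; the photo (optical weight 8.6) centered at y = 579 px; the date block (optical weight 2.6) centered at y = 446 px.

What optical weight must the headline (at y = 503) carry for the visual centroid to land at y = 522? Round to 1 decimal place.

w ≈ 12.4

Known weights sum to 1.4 + 8.6 + 2.6 = 12.6; their moment is 1.4·481 + 8.6·579 + 2.6·446 = 6812.4.
Set Σw·y/Σw = 522: (6812.4 + 503w) = 522·(12.6 + w).
So w = (522·12.6 − 6812.4)/(503 − 522) = -235.2/-19 ≈ 12.38.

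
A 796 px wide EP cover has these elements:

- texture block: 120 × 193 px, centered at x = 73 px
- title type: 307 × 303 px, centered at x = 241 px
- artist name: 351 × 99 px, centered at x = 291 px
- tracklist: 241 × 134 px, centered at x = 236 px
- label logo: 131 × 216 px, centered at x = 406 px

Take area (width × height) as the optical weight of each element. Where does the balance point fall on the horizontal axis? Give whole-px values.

x ≈ 252

Taking area as weight: texture block 120·193 = 23160, title type 307·303 = 93021, artist name 351·99 = 34749, tracklist 241·134 = 32294, label logo 131·216 = 28296. Sum 211520.
x: (23160·73 + 93021·241 + 34749·291 + 32294·236 + 28296·406) / 211520 = 53330260 / 211520 ≈ 252.13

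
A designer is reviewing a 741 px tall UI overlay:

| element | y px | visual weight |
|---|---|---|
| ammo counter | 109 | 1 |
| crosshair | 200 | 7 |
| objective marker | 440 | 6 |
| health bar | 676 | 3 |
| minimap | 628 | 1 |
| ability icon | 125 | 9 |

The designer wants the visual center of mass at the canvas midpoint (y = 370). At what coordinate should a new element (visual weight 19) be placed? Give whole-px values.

y ≈ 478

After adding the new element, total weight = 1 + 7 + 6 + 3 + 1 + 9 + 19 = 46.
Along y: (7930 + 19·y) / 46 = 370 (existing moment 1·109 + 7·200 + 6·440 + 3·676 + 1·628 + 9·125 = 7930) ⇒ y = (17020 − 7930) / 19 ≈ 478.42.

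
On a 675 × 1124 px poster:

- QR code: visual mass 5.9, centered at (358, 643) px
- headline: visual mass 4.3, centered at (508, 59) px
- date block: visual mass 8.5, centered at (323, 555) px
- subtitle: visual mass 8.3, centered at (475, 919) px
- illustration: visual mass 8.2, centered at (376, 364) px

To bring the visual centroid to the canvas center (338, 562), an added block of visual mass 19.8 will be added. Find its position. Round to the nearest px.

(228, 582)

After adding the added block, total weight = 5.9 + 4.3 + 8.5 + 8.3 + 8.2 + 19.8 = 55.0.
x: need Σw·x = 55.0·338 = 18590.0. Existing = 5.9·358 + 4.3·508 + 8.5·323 + 8.3·475 + 8.2·376 = 14067.8. Remainder 4522.2 / 19.8 ≈ 228.39.
y: need Σw·y = 55.0·562 = 30910.0. Existing = 5.9·643 + 4.3·59 + 8.5·555 + 8.3·919 + 8.2·364 = 19377.4. Remainder 11532.6 / 19.8 ≈ 582.45.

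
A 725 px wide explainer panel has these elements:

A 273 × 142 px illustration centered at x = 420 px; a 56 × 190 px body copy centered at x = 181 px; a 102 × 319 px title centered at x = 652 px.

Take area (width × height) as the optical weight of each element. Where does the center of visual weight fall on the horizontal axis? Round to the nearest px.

x ≈ 481

Taking area as weight: illustration 273·142 = 38766, body copy 56·190 = 10640, title 102·319 = 32538. Sum 81944.
Σw·x = 38766·420 + 10640·181 + 32538·652 = 39422336, so x̄ = 39422336/81944 ≈ 481.09.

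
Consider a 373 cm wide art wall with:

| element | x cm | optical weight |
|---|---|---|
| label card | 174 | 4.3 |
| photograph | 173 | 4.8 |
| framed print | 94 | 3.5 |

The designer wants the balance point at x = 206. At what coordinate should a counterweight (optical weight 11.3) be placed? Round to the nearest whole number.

x ≈ 267

With the counterweight, Σw becomes 4.3 + 4.8 + 3.5 + 11.3 = 23.9.
x: need Σw·x = 23.9·206 = 4923.4. Existing = 4.3·174 + 4.8·173 + 3.5·94 = 1907.6. Remainder 3015.8 / 11.3 ≈ 266.88.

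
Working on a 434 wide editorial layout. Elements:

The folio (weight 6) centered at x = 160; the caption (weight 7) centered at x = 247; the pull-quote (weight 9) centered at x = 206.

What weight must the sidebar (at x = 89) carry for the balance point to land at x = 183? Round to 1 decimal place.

w ≈ 5.5

Existing Σw = 22 (6 + 7 + 9); existing moment 6·160 + 7·247 + 9·206 = 4543.
Set Σw·x/Σw = 183: (4543 + 89w) = 183·(22 + w).
Rearranging, w·(89 − 183) = 183·22 − 4543 = -517, so w ≈ -517/-94 = 5.50.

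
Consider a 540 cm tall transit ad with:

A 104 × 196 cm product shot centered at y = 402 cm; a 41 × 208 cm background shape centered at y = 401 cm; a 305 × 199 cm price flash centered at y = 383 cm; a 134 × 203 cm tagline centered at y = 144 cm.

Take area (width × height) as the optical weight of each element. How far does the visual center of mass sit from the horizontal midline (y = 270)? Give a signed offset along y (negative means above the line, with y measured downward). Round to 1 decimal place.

≈ 62.0 cm

Taking area as weight: product shot 104·196 = 20384, background shape 41·208 = 8528, price flash 305·199 = 60695, tagline 134·203 = 27202. Sum 116809.
y-moment: 20384·402 + 8528·401 + 60695·383 + 27202·144 = 38777369; centroid 38777369/116809 ≈ 331.97.
Against y = 270, that's 331.97 − 270 = 61.97.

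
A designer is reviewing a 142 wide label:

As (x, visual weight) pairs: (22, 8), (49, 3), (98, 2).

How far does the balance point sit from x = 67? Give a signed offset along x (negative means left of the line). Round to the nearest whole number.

Σw = 8 + 3 + 2 = 13.
Σw·x = 8·22 + 3·49 + 2·98 = 519, so x̄ = 519/13 ≈ 39.92.
Difference: 39.92 − 67 ≈ -27.08.

≈ -27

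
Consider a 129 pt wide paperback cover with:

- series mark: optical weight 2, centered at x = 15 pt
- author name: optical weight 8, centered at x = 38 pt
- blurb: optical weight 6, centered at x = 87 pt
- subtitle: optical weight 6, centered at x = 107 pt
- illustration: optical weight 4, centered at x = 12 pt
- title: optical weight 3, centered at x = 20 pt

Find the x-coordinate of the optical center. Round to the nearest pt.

x ≈ 55

Σw = 2 + 8 + 6 + 6 + 4 + 3 = 29.
Σw·x = 2·15 + 8·38 + 6·87 + 6·107 + 4·12 + 3·20 = 1606, so x̄ = 1606/29 ≈ 55.38.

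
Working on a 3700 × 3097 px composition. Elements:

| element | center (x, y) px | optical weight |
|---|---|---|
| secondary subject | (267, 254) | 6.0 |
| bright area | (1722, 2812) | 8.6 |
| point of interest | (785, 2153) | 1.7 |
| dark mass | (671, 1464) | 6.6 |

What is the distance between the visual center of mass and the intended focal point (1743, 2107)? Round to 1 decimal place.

≈ 873.1 px

Weights sum to 6.0 + 8.6 + 1.7 + 6.6 = 22.9.
Σw·x = 6.0·267 + 8.6·1722 + 1.7·785 + 6.6·671 = 22174.3, so x̄ = 22174.3/22.9 ≈ 968.31.
Σw·y = 6.0·254 + 8.6·2812 + 1.7·2153 + 6.6·1464 = 39029.7, so ȳ = 39029.7/22.9 ≈ 1704.35.
From (1743, 2107): dx = -774.69, dy = -402.65, so the distance is √(dx²+dy²) ≈ 873.08.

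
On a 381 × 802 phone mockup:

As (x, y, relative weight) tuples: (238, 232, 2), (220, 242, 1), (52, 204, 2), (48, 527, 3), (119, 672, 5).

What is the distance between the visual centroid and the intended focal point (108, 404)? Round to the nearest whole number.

Weights sum to 2 + 1 + 2 + 3 + 5 = 13.
Σw·x = 2·238 + 1·220 + 2·52 + 3·48 + 5·119 = 1539, so x̄ = 1539/13 ≈ 118.38.
Σw·y = 2·232 + 1·242 + 2·204 + 3·527 + 5·672 = 6055, so ȳ = 6055/13 ≈ 465.77.
From (108, 404): dx = 10.38, dy = 61.77, so the distance is √(dx²+dy²) ≈ 62.64.

≈ 63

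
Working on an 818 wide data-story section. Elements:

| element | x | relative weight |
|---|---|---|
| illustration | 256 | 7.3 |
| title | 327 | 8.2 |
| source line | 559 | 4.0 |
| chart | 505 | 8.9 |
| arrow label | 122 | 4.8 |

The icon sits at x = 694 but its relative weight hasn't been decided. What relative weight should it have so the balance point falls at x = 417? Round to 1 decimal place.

w ≈ 7.1

Existing Σw = 33.2 (7.3 + 8.2 + 4.0 + 8.9 + 4.8); existing moment 7.3·256 + 8.2·327 + 4.0·559 + 8.9·505 + 4.8·122 = 11866.3.
Set Σw·x/Σw = 417: (11866.3 + 694w) = 417·(33.2 + w).
Solving: w = (417·33.2 − 11866.3) / (694 − 417) = 1978.1 / 277 ≈ 7.14.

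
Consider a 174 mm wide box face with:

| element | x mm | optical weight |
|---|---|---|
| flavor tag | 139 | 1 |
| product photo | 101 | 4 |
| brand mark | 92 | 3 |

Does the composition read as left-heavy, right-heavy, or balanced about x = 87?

right-heavy

Σw = 1 + 4 + 3 = 8.
x: (1·139 + 4·101 + 3·92) / 8 = 819 / 8 ≈ 102.38
102.4 vs midline 87 → right-heavy.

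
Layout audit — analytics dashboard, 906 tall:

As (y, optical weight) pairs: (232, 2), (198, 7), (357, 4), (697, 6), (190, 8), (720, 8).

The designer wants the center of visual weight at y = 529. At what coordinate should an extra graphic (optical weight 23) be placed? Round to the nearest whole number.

After adding the extra graphic, total weight = 2 + 7 + 4 + 6 + 8 + 8 + 23 = 58.
y: target moment 58×529 = 30682; current 2·232 + 7·198 + 4·357 + 6·697 + 8·190 + 8·720 = 14740; the extra graphic supplies 15942, so y = 15942/23 ≈ 693.13.

y ≈ 693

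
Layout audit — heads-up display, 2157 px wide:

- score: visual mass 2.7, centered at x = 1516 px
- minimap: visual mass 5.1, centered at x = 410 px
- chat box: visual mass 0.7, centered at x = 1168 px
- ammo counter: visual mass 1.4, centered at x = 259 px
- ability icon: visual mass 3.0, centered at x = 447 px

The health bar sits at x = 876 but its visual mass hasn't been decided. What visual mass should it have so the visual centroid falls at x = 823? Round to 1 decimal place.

w ≈ 36.1

Known weights sum to 2.7 + 5.1 + 0.7 + 1.4 + 3.0 = 12.9; their moment is 2.7·1516 + 5.1·410 + 0.7·1168 + 1.4·259 + 3.0·447 = 8705.4.
For the centroid to hit 823: (8705.4 + w·876) / (12.9 + w) = 823.
Rearranging, w·(876 − 823) = 823·12.9 − 8705.4 = 1911.3, so w ≈ 1911.3/53 = 36.06.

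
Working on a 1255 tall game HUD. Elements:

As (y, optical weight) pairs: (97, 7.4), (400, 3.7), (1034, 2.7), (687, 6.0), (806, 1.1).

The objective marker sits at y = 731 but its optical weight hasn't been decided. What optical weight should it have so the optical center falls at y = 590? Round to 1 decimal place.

w ≈ 16.5

Fixed elements: Σw = 7.4 + 3.7 + 2.7 + 6.0 + 1.1 = 20.9, Σw·y = 7.4·97 + 3.7·400 + 2.7·1034 + 6.0·687 + 1.1·806 = 9998.2.
Balance at y = 590 requires (9998.2 + w·731) / (20.9 + w) = 590.
Solving: w = (590·20.9 − 9998.2) / (731 − 590) = 2332.8 / 141 ≈ 16.54.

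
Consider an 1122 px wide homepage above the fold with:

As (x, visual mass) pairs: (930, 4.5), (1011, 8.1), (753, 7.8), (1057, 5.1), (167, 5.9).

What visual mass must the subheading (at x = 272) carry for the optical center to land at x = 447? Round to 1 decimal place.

w ≈ 60.5

Known weights sum to 4.5 + 8.1 + 7.8 + 5.1 + 5.9 = 31.4; their moment is 4.5·930 + 8.1·1011 + 7.8·753 + 5.1·1057 + 5.9·167 = 24623.5.
For the centroid to hit 447: (24623.5 + w·272) / (31.4 + w) = 447.
Solving: w = (447·31.4 − 24623.5) / (272 − 447) = -10587.7 / -175 ≈ 60.50.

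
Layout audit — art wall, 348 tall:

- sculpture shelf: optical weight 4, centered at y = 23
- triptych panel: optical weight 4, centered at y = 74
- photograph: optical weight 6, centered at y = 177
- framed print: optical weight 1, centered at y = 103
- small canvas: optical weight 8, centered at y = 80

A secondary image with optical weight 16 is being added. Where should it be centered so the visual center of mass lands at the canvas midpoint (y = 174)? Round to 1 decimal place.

y ≈ 287.1

After adding the secondary image, total weight = 4 + 4 + 6 + 1 + 8 + 16 = 39.
Along y: (2193 + 16·y) / 39 = 174 (existing moment 4·23 + 4·74 + 6·177 + 1·103 + 8·80 = 2193) ⇒ y = (6786 − 2193) / 16 ≈ 287.06.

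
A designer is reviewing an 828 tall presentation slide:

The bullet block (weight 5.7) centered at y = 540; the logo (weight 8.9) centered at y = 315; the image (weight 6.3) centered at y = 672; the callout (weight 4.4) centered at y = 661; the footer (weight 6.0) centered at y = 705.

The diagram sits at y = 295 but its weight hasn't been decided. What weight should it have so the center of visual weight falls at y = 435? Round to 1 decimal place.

w ≈ 26.0

Fixed elements: Σw = 5.7 + 8.9 + 6.3 + 4.4 + 6.0 = 31.3, Σw·y = 5.7·540 + 8.9·315 + 6.3·672 + 4.4·661 + 6.0·705 = 17253.5.
Set Σw·y/Σw = 435: (17253.5 + 295w) = 435·(31.3 + w).
Solving: w = (435·31.3 − 17253.5) / (295 − 435) = -3638.0 / -140 ≈ 25.99.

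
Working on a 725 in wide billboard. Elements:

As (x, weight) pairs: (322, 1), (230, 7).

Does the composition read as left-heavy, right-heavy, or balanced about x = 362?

Σw = 1 + 7 = 8.
Σw·x = 1·322 + 7·230 = 1932, so x̄ = 1932/8 ≈ 241.50.
241.5 vs midline 362 → left-heavy.

left-heavy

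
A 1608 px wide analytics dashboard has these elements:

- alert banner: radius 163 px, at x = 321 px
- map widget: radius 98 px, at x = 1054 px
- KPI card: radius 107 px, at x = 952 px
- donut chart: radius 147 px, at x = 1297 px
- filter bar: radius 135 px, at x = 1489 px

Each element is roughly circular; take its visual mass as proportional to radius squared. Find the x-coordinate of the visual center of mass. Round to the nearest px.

r² weights: alert banner 163² = 26569, map widget 98² = 9604, KPI card 107² = 11449, donut chart 147² = 21609, filter bar 135² = 18225. Total = 87456.
Σw·x = 26569·321 + 9604·1054 + 11449·952 + 21609·1297 + 18225·1489 = 84714611, so x̄ = 84714611/87456 ≈ 968.65.

x ≈ 969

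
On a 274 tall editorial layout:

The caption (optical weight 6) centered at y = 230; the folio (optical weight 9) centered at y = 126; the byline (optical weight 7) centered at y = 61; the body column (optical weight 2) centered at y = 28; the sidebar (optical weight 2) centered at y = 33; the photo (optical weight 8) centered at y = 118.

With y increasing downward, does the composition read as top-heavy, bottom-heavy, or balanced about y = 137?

top-heavy

Total weight = 6 + 9 + 7 + 2 + 2 + 8 = 34.
y: (6·230 + 9·126 + 7·61 + 2·28 + 2·33 + 8·118) / 34 = 4007 / 34 ≈ 117.85
117.9 lies above (smaller y than) the midline 137, so the layout is top-heavy.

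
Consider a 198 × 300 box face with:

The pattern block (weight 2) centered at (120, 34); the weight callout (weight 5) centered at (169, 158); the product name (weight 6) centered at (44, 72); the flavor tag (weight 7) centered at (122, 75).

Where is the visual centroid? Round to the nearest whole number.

(110, 91)

Weights sum to 2 + 5 + 6 + 7 = 20.
x: (2·120 + 5·169 + 6·44 + 7·122) / 20 = 2203 / 20 ≈ 110.15
y: (2·34 + 5·158 + 6·72 + 7·75) / 20 = 1815 / 20 ≈ 90.75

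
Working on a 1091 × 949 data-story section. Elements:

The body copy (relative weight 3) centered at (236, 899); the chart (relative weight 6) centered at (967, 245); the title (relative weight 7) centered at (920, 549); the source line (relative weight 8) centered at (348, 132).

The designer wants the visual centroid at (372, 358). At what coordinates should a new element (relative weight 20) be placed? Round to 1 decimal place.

With the new element, Σw becomes 3 + 6 + 7 + 8 + 20 = 44.
x: need Σw·x = 44·372 = 16368. Existing = 3·236 + 6·967 + 7·920 + 8·348 = 15734. Remainder 634 / 20 ≈ 31.70.
y: need Σw·y = 44·358 = 15752. Existing = 3·899 + 6·245 + 7·549 + 8·132 = 9066. Remainder 6686 / 20 ≈ 334.30.

(31.7, 334.3)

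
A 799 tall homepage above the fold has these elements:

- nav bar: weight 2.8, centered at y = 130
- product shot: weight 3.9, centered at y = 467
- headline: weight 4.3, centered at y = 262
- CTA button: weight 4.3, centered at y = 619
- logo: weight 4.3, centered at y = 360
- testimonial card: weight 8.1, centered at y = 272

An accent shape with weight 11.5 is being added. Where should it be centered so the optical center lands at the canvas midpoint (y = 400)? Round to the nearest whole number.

y ≈ 518

After adding the accent shape, total weight = 2.8 + 3.9 + 4.3 + 4.3 + 4.3 + 8.1 + 11.5 = 39.2.
y: target moment 39.2×400 = 15680.0; current 2.8·130 + 3.9·467 + 4.3·262 + 4.3·619 + 4.3·360 + 8.1·272 = 9724.8; the accent shape supplies 5955.2, so y = 5955.2/11.5 ≈ 517.84.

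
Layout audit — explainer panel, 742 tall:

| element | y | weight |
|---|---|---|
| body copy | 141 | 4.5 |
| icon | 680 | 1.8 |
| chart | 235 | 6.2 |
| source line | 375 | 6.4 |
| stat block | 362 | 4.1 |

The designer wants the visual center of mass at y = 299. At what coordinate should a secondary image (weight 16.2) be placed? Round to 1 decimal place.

y ≈ 279.1

After adding the secondary image, total weight = 4.5 + 1.8 + 6.2 + 6.4 + 4.1 + 16.2 = 39.2.
y: need Σw·y = 39.2·299 = 11720.8. Existing = 4.5·141 + 1.8·680 + 6.2·235 + 6.4·375 + 4.1·362 = 7199.7. Remainder 4521.1 / 16.2 ≈ 279.08.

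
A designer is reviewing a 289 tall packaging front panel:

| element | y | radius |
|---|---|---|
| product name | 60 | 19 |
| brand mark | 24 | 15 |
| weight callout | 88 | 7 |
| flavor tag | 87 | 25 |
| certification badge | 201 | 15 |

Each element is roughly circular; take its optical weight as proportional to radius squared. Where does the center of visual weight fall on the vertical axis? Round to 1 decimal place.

y ≈ 88.2

Weights ∝ r²: product name 19² = 361, brand mark 15² = 225, weight callout 7² = 49, flavor tag 25² = 625, certification badge 15² = 225; Σw = 1485.
Σw·y = 361·60 + 225·24 + 49·88 + 625·87 + 225·201 = 130972, so ȳ = 130972/1485 ≈ 88.20.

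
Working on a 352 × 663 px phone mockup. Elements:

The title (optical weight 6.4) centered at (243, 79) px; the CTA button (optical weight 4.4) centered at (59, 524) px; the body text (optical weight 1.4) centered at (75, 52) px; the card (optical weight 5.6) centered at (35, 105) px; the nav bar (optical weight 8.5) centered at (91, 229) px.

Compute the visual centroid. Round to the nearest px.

(110, 206)

Weights sum to 6.4 + 4.4 + 1.4 + 5.6 + 8.5 = 26.3.
x: (6.4·243 + 4.4·59 + 1.4·75 + 5.6·35 + 8.5·91) / 26.3 = 2889.3 / 26.3 ≈ 109.86
y: (6.4·79 + 4.4·524 + 1.4·52 + 5.6·105 + 8.5·229) / 26.3 = 5418.5 / 26.3 ≈ 206.03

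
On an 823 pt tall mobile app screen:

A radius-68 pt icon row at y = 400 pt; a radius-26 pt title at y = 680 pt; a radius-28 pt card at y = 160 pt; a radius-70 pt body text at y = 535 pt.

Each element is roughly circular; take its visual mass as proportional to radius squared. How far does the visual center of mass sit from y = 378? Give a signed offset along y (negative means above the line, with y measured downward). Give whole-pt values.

r² weights: icon row 68² = 4624, title 26² = 676, card 28² = 784, body text 70² = 4900. Total = 10984.
y: (4624·400 + 676·680 + 784·160 + 4900·535) / 10984 = 5056220 / 10984 ≈ 460.33
Against y = 378, that's 460.33 − 378 = 82.33.

≈ 82 pt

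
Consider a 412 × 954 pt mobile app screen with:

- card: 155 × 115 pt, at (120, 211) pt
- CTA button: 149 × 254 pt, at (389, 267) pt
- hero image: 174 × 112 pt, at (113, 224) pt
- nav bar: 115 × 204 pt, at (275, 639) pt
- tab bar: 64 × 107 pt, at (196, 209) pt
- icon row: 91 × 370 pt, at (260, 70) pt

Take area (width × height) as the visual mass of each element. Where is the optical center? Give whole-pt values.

(256, 266)

Areas: card 155·115 = 17825, CTA button 149·254 = 37846, hero image 174·112 = 19488, nav bar 115·204 = 23460, tab bar 64·107 = 6848, icon row 91·370 = 33670. Total weight = 139137.
x: (17825·120 + 37846·389 + 19488·113 + 23460·275 + 6848·196 + 33670·260) / 139137 = 35611146 / 139137 ≈ 255.94
y: (17825·211 + 37846·267 + 19488·224 + 23460·639 + 6848·209 + 33670·70) / 139137 = 37010341 / 139137 ≈ 266.00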